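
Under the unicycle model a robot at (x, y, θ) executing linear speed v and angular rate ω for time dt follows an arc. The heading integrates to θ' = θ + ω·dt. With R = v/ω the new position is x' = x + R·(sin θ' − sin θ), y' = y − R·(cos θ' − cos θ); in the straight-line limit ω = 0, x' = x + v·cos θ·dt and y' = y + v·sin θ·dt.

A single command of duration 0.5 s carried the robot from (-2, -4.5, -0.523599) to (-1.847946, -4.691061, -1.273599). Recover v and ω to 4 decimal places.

v = 0.5000, ω = -1.5000

Δθ = -1.273599 − -0.523599 = -0.750000
ω = Δθ/dt = -0.750000/0.5 = -1.5000
R = −Δy/(cos θ' − cos θ) = -0.3333
v = R·ω = -0.3333·-1.5000 = 0.5000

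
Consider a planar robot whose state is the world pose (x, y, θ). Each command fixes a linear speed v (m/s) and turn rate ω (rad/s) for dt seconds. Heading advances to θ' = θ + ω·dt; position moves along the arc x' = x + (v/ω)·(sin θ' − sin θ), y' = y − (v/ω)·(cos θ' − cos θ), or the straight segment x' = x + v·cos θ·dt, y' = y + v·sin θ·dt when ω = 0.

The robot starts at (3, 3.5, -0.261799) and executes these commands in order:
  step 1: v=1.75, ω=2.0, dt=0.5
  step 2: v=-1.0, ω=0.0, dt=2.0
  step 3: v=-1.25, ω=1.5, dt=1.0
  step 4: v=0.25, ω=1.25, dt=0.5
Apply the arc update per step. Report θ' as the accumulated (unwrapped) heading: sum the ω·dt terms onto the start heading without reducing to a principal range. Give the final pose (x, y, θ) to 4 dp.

(2.1401, 1.2884, 2.8632)

step 1: θ'=0.7382 (R=0.8750) → pose (3.8153, 3.6980, 0.7382)
step 2: θ'=0.7382 (straight) → pose (2.3359, 2.3520, 0.7382)
step 3: θ'=2.2382 (R=-0.8333) → pose (2.2422, 1.2199, 2.2382)
step 4: θ'=2.8632 (R=0.2000) → pose (2.1401, 1.2884, 2.8632)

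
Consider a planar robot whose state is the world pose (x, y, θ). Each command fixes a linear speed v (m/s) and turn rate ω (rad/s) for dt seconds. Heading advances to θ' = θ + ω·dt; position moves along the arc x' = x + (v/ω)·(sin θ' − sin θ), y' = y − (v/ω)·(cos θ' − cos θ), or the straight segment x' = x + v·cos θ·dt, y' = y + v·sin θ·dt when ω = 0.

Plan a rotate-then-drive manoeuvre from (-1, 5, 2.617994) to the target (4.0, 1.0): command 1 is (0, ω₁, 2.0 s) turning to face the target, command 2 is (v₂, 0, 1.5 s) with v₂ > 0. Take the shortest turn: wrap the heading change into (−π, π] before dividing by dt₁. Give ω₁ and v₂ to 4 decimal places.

heading to target = atan2(1−5, 4−-1) = -0.6747
Δθ = wrap(-0.6747 − 2.6180) = 2.9905; ω₁ = Δθ/dt₁ = 1.4952
distance = √((4−-1)² + (1−5)²) = 6.4031; v₂ = distance/dt₂ = 4.2687

ω₁ = 1.4952, v₂ = 4.2687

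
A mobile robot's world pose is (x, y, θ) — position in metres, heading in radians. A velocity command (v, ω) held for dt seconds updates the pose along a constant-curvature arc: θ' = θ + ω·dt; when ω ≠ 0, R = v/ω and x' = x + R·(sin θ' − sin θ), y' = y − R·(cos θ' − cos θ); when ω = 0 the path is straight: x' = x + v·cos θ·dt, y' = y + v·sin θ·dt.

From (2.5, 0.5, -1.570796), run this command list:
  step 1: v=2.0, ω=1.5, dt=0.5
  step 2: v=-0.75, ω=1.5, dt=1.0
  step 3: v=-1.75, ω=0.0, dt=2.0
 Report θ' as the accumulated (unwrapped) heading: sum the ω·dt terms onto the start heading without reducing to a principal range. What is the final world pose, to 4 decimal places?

(-0.5454, -2.5592, 0.6792)

step 1: θ'=-0.8208 (R=1.3333) → pose (2.8577, -0.4089, -0.8208)
step 2: θ'=0.6792 (R=-0.5000) → pose (2.1778, -0.3606, 0.6792)
step 3: θ'=0.6792 (straight) → pose (-0.5454, -2.5592, 0.6792)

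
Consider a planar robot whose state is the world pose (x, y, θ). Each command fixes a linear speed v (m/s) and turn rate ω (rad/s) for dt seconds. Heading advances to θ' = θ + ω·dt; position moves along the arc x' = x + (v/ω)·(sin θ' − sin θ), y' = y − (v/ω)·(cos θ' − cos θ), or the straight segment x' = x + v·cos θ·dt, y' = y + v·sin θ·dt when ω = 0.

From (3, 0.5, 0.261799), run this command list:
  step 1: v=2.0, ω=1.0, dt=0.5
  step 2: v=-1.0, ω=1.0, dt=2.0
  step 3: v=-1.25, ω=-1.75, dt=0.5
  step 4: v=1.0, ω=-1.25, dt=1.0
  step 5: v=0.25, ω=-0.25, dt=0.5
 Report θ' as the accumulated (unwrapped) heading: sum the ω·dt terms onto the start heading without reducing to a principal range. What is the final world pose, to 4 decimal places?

step 1: θ'=0.7618 (R=2.0000) → pose (3.8628, 0.9847, 0.7618)
step 2: θ'=2.7618 (R=-1.0000) → pose (4.1823, -0.6677, 2.7618)
step 3: θ'=1.8868 (R=0.7143) → pose (4.5964, -1.1091, 1.8868)
step 4: θ'=0.6368 (R=-0.8000) → pose (4.8811, -0.2173, 0.6368)
step 5: θ'=0.5118 (R=-1.0000) → pose (4.9860, -0.1494, 0.5118)

(4.9860, -0.1494, 0.5118)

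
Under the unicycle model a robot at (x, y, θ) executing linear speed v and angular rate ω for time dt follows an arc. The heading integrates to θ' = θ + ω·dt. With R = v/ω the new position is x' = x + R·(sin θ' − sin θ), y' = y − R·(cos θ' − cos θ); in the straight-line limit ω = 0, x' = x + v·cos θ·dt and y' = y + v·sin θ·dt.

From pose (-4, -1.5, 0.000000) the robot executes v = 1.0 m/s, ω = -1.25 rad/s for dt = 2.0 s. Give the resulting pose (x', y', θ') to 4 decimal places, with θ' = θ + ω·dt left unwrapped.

θ' = 0.0000 + -1.25·2.0 = -2.5000
R = v/ω = 1.0/-1.25 = -0.8000
x' = -4 + -0.8000·(sin -2.5000 − sin 0.0000) = -3.5212
y' = -1.5 − -0.8000·(cos -2.5000 − cos 0.0000) = -2.9409

(-3.5212, -2.9409, -2.5000)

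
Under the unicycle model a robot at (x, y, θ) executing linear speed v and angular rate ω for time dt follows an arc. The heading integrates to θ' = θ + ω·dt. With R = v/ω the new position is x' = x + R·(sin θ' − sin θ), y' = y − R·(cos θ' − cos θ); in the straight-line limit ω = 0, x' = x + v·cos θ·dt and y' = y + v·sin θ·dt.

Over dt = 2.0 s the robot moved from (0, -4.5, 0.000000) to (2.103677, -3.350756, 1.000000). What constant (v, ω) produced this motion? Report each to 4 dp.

Δθ = 1.000000 − 0.000000 = 1.000000
ω = Δθ/dt = 1.000000/2.0 = 0.5000
R = Δx/(sin θ' − sin θ) = 2.5000
v = R·ω = 2.5000·0.5000 = 1.2500

v = 1.2500, ω = 0.5000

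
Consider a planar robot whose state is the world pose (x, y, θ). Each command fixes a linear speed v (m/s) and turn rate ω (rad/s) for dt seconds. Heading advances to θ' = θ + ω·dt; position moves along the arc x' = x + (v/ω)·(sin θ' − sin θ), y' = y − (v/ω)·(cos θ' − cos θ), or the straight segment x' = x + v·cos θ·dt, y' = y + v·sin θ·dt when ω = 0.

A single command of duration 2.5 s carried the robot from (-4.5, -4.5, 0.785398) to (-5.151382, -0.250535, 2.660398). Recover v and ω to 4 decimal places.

Δθ = 2.660398 − 0.785398 = 1.875000
ω = Δθ/dt = 1.875000/2.5 = 0.7500
R = −Δy/(cos θ' − cos θ) = 2.6667
v = R·ω = 2.6667·0.7500 = 2.0000

v = 2.0000, ω = 0.7500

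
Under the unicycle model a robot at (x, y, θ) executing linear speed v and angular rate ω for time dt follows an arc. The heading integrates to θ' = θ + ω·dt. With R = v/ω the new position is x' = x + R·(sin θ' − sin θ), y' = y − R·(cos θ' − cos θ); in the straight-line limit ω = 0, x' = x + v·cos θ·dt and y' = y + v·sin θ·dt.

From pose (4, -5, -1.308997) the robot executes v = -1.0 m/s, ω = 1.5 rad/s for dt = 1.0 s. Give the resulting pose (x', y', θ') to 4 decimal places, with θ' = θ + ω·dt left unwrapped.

θ' = -1.3090 + 1.5·1.0 = 0.1910
R = v/ω = -1.0/1.5 = -0.6667
x' = 4 + -0.6667·(sin 0.1910 − sin -1.3090) = 3.2295
y' = -5 − -0.6667·(cos 0.1910 − cos -1.3090) = -4.5180

(3.2295, -4.5180, 0.1910)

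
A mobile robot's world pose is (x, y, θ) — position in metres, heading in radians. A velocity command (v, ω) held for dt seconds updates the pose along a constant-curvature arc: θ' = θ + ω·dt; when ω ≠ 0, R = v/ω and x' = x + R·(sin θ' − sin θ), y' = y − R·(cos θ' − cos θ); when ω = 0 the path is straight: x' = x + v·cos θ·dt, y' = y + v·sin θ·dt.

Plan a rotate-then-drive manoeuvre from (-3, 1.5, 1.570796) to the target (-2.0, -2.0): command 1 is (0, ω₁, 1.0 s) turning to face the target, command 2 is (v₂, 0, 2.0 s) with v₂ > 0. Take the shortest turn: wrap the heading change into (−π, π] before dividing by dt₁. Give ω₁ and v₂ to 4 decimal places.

ω₁ = -2.8633, v₂ = 1.8200

heading to target = atan2(-2−1.5, -2−-3) = -1.2925
Δθ = wrap(-1.2925 − 1.5708) = -2.8633; ω₁ = Δθ/dt₁ = -2.8633
distance = √((-2−-3)² + (-2−1.5)²) = 3.6401; v₂ = distance/dt₂ = 1.8200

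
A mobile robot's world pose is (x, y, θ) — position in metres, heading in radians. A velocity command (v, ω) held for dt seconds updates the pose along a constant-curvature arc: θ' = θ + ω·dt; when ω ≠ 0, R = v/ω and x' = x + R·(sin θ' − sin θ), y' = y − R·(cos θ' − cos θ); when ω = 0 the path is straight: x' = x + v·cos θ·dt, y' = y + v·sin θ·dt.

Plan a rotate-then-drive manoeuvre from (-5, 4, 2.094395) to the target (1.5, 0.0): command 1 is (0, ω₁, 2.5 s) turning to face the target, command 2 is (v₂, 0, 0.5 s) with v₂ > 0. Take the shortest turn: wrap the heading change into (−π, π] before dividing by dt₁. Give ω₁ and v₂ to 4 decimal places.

ω₁ = -1.0584, v₂ = 15.2643

heading to target = atan2(0−4, 1.5−-5) = -0.5517
Δθ = wrap(-0.5517 − 2.0944) = -2.6460; ω₁ = Δθ/dt₁ = -1.0584
distance = √((1.5−-5)² + (0−4)²) = 7.6322; v₂ = distance/dt₂ = 15.2643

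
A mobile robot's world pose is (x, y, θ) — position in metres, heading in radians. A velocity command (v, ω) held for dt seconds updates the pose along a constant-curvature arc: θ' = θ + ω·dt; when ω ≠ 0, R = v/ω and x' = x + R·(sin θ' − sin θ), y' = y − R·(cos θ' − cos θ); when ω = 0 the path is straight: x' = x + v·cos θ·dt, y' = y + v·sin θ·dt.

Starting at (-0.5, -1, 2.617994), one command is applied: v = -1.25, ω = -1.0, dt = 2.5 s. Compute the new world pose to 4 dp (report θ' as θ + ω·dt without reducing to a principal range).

(-0.9778, -3.3238, 0.1180)

θ' = 2.6180 + -1.0·2.5 = 0.1180
R = v/ω = -1.25/-1.0 = 1.2500
x' = -0.5 + 1.2500·(sin 0.1180 − sin 2.6180) = -0.9778
y' = -1 − 1.2500·(cos 0.1180 − cos 2.6180) = -3.3238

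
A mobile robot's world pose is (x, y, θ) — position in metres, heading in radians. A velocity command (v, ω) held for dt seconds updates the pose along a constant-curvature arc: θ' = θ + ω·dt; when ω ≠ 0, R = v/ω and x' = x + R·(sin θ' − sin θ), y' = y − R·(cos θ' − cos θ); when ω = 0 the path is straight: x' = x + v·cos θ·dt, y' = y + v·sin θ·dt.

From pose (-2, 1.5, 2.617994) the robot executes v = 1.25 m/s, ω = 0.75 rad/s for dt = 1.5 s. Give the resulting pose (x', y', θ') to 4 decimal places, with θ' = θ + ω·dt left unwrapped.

(-3.7763, 1.4309, 3.7430)

θ' = 2.6180 + 0.75·1.5 = 3.7430
R = v/ω = 1.25/0.75 = 1.6667
x' = -2 + 1.6667·(sin 3.7430 − sin 2.6180) = -3.7763
y' = 1.5 − 1.6667·(cos 3.7430 − cos 2.6180) = 1.4309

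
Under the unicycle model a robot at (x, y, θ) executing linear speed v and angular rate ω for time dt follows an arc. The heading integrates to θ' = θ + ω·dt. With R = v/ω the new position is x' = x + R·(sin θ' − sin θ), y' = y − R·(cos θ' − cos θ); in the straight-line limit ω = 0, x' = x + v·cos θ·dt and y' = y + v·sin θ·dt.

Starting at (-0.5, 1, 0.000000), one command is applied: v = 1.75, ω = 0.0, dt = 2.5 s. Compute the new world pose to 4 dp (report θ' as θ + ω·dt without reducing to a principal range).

θ' = 0.0000 + 0.0·2.5 = 0.0000
ω = 0 → straight: x' = -0.5 + 1.75·cos(0.0000)·2.5 = 3.8750
y' = 1 + 1.75·sin(0.0000)·2.5 = 1.0000

(3.8750, 1.0000, 0.0000)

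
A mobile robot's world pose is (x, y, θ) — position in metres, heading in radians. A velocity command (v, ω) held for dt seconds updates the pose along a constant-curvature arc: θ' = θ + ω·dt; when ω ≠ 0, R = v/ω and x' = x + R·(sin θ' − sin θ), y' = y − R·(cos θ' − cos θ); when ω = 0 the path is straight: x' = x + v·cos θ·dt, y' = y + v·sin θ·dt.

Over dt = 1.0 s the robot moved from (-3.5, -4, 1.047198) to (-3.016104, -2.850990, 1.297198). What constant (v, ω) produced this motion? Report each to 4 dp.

v = 1.2500, ω = 0.2500

Δθ = 1.297198 − 1.047198 = 0.250000
ω = Δθ/dt = 0.250000/1.0 = 0.2500
R = −Δy/(cos θ' − cos θ) = 5.0000
v = R·ω = 5.0000·0.2500 = 1.2500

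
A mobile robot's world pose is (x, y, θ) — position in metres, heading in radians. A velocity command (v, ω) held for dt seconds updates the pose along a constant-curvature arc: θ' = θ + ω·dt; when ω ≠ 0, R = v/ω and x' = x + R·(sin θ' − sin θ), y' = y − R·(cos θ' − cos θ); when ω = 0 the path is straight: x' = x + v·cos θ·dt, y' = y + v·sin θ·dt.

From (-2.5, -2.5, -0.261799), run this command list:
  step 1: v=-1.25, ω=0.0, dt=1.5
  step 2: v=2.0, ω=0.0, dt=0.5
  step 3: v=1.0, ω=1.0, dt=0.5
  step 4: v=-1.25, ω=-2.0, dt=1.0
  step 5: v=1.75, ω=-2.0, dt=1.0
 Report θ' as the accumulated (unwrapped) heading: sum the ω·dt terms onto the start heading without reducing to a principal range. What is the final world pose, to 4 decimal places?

(-4.9792, -2.0993, -3.7618)

step 1: θ'=-0.2618 (straight) → pose (-4.3111, -2.0147, -0.2618)
step 2: θ'=-0.2618 (straight) → pose (-3.3452, -2.2735, -0.2618)
step 3: θ'=0.2382 (R=1.0000) → pose (-2.8504, -2.2794, 0.2382)
step 4: θ'=-1.7618 (R=0.6250) → pose (-3.6115, -1.5534, -1.7618)
step 5: θ'=-3.7618 (R=-0.8750) → pose (-4.9792, -2.0993, -3.7618)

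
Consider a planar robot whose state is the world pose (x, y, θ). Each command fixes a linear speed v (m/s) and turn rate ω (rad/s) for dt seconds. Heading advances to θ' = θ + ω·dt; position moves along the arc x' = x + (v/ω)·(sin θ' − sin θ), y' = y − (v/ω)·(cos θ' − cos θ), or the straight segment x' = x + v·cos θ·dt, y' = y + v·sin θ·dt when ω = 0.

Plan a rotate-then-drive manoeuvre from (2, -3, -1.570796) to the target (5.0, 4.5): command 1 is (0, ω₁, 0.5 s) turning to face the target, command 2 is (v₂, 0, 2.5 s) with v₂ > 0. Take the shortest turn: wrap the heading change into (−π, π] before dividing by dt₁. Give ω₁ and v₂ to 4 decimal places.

ω₁ = 5.5222, v₂ = 3.2311

heading to target = atan2(4.5−-3, 5−2) = 1.1903
Δθ = wrap(1.1903 − -1.5708) = 2.7611; ω₁ = Δθ/dt₁ = 5.5222
distance = √((5−2)² + (4.5−-3)²) = 8.0777; v₂ = distance/dt₂ = 3.2311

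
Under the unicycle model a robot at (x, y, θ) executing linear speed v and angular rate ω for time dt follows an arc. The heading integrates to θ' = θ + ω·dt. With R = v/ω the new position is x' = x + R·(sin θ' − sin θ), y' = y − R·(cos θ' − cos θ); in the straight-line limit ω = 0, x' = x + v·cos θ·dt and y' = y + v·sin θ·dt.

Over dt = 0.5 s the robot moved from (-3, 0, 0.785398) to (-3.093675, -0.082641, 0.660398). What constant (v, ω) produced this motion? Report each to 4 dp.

Δθ = 0.660398 − 0.785398 = -0.125000
ω = Δθ/dt = -0.125000/0.5 = -0.2500
R = Δx/(sin θ' − sin θ) = 1.0000
v = R·ω = 1.0000·-0.2500 = -0.2500

v = -0.2500, ω = -0.2500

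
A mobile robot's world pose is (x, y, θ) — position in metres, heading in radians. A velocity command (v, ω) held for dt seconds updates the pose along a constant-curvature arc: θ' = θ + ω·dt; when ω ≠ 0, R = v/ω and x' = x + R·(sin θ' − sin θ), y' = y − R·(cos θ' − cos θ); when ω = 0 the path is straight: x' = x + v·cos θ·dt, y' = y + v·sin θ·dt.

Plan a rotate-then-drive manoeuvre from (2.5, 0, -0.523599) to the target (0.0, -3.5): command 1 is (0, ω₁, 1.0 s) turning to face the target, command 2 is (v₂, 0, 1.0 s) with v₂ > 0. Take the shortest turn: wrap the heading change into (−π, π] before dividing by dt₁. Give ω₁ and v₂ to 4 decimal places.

ω₁ = -1.6674, v₂ = 4.3012

heading to target = atan2(-3.5−0, 0−2.5) = -2.1910
Δθ = wrap(-2.1910 − -0.5236) = -1.6674; ω₁ = Δθ/dt₁ = -1.6674
distance = √((0−2.5)² + (-3.5−0)²) = 4.3012; v₂ = distance/dt₂ = 4.3012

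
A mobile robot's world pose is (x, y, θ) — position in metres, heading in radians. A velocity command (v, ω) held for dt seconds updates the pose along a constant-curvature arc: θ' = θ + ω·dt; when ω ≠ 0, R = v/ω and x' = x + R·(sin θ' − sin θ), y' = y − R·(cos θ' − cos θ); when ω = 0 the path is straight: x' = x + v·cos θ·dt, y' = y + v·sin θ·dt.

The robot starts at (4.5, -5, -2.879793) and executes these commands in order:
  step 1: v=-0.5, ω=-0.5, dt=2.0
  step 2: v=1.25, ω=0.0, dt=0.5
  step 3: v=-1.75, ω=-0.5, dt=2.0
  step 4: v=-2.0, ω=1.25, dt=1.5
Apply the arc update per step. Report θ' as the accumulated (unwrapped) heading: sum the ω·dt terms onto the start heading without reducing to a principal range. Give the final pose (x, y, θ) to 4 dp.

(7.8610, -9.8294, -3.0048)

step 1: θ'=-3.8798 (R=1.0000) → pose (5.4318, -5.2262, -3.8798)
step 2: θ'=-3.8798 (straight) → pose (4.9695, -4.8056, -3.8798)
step 3: θ'=-4.8798 (R=3.5000) → pose (6.0652, -7.9777, -4.8798)
step 4: θ'=-3.0048 (R=-1.6000) → pose (7.8610, -9.8294, -3.0048)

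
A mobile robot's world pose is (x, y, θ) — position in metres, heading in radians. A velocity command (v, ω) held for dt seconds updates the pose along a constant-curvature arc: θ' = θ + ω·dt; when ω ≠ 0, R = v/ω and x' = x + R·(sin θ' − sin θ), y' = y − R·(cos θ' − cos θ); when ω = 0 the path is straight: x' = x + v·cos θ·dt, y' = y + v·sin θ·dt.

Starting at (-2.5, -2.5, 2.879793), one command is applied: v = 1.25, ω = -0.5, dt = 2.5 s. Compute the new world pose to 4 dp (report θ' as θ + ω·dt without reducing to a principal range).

θ' = 2.8798 + -0.5·2.5 = 1.6298
R = v/ω = 1.25/-0.5 = -2.5000
x' = -2.5 + -2.5000·(sin 1.6298 − sin 2.8798) = -4.3486
y' = -2.5 − -2.5000·(cos 1.6298 − cos 2.8798) = -0.2326

(-4.3486, -0.2326, 1.6298)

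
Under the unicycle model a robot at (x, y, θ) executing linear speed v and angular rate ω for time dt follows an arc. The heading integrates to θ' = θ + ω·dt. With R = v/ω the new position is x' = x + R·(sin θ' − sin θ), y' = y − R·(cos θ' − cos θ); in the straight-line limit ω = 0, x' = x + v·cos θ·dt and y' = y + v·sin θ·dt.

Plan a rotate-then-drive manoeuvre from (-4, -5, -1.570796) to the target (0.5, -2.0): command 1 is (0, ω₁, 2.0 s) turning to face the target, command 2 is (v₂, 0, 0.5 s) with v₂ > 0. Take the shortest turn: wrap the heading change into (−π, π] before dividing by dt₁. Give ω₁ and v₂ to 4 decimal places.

ω₁ = 1.0794, v₂ = 10.8167

heading to target = atan2(-2−-5, 0.5−-4) = 0.5880
Δθ = wrap(0.5880 − -1.5708) = 2.1588; ω₁ = Δθ/dt₁ = 1.0794
distance = √((0.5−-4)² + (-2−-5)²) = 5.4083; v₂ = distance/dt₂ = 10.8167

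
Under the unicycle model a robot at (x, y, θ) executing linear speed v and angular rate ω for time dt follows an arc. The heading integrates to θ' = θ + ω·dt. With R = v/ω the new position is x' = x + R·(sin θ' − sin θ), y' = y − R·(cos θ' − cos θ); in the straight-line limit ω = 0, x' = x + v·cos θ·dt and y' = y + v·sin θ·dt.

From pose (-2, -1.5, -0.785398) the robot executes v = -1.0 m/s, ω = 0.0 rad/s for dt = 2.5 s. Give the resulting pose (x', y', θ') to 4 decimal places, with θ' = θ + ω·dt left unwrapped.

(-3.7678, 0.2678, -0.7854)

θ' = -0.7854 + 0.0·2.5 = -0.7854
ω = 0 → straight: x' = -2 + -1.0·cos(-0.7854)·2.5 = -3.7678
y' = -1.5 + -1.0·sin(-0.7854)·2.5 = 0.2678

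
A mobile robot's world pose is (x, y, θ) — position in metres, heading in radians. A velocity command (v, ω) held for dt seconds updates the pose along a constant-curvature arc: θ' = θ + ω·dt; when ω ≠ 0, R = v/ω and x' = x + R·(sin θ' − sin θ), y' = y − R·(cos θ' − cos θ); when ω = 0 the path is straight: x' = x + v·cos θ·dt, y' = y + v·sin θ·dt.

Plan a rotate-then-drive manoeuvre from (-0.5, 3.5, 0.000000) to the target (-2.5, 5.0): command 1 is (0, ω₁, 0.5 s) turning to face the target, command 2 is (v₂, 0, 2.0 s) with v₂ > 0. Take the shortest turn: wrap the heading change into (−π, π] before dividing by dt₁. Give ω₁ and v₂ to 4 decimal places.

heading to target = atan2(5−3.5, -2.5−-0.5) = 2.4981
Δθ = wrap(2.4981 − 0.0000) = 2.4981; ω₁ = Δθ/dt₁ = 4.9962
distance = √((-2.5−-0.5)² + (5−3.5)²) = 2.5000; v₂ = distance/dt₂ = 1.2500

ω₁ = 4.9962, v₂ = 1.2500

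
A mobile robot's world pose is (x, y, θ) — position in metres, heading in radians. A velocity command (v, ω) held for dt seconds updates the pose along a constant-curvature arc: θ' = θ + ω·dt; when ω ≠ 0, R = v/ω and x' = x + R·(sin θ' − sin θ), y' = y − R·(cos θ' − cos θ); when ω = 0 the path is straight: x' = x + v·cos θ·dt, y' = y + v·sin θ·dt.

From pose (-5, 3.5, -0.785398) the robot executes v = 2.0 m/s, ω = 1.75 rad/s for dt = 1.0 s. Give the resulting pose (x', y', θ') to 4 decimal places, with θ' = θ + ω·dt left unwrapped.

θ' = -0.7854 + 1.75·1.0 = 0.9646
R = v/ω = 2.0/1.75 = 1.1429
x' = -5 + 1.1429·(sin 0.9646 − sin -0.7854) = -3.2527
y' = 3.5 − 1.1429·(cos 0.9646 − cos -0.7854) = 3.6570

(-3.2527, 3.6570, 0.9646)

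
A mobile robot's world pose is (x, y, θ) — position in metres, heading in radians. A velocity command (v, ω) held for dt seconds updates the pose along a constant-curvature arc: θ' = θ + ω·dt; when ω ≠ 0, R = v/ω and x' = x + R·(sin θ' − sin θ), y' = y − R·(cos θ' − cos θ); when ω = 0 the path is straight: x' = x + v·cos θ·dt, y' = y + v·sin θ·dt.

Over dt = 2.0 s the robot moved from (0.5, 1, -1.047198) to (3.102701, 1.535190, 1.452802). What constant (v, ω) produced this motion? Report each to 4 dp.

v = 1.7500, ω = 1.2500

Δθ = 1.452802 − -1.047198 = 2.500000
ω = Δθ/dt = 2.500000/2.0 = 1.2500
R = Δx/(sin θ' − sin θ) = 1.4000
v = R·ω = 1.4000·1.2500 = 1.7500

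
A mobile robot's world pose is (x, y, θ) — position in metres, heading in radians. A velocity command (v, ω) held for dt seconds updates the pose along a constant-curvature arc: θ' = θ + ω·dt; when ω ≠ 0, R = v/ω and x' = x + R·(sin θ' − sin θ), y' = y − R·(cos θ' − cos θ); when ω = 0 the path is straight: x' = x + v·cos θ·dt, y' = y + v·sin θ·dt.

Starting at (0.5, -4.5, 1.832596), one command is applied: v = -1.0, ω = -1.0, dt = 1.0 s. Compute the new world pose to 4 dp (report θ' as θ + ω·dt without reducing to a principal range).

(0.2738, -5.4318, 0.8326)

θ' = 1.8326 + -1.0·1.0 = 0.8326
R = v/ω = -1.0/-1.0 = 1.0000
x' = 0.5 + 1.0000·(sin 0.8326 − sin 1.8326) = 0.2738
y' = -4.5 − 1.0000·(cos 0.8326 − cos 1.8326) = -5.4318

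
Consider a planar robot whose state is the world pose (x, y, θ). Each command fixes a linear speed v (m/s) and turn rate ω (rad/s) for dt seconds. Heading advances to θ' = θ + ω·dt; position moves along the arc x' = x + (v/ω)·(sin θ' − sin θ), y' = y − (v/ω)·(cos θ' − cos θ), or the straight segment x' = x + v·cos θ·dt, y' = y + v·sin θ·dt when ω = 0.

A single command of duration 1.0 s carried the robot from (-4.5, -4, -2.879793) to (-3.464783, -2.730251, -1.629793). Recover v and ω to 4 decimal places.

Δθ = -1.629793 − -2.879793 = 1.250000
ω = Δθ/dt = 1.250000/1.0 = 1.2500
R = −Δy/(cos θ' − cos θ) = -1.4000
v = R·ω = -1.4000·1.2500 = -1.7500

v = -1.7500, ω = 1.2500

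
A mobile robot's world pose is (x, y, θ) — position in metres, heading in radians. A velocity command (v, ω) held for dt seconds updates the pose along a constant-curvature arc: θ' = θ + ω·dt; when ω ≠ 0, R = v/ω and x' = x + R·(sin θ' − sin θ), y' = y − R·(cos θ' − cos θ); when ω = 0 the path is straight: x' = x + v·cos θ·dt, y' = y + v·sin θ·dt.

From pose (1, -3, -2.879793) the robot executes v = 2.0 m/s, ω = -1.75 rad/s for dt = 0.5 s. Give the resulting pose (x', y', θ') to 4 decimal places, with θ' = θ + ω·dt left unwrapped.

(0.0465, -2.8307, -3.7548)

θ' = -2.8798 + -1.75·0.5 = -3.7548
R = v/ω = 2.0/-1.75 = -1.1429
x' = 1 + -1.1429·(sin -3.7548 − sin -2.8798) = 0.0465
y' = -3 − -1.1429·(cos -3.7548 − cos -2.8798) = -2.8307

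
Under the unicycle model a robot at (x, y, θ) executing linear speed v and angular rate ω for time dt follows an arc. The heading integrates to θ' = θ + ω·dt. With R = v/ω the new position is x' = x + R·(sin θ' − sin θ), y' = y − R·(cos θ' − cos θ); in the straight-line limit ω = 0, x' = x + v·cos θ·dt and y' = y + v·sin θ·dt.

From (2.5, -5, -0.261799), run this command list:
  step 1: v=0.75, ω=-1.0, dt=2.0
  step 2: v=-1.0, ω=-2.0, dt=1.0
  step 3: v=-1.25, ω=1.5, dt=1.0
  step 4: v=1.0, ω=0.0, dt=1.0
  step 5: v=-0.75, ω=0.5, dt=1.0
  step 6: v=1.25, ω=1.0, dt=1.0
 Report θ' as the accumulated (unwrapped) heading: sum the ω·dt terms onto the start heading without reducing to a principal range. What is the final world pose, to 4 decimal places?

step 1: θ'=-2.2618 (R=-0.7500) → pose (2.8838, -6.2024, -2.2618)
step 2: θ'=-4.2618 (R=0.5000) → pose (3.7192, -6.3033, -4.2618)
step 3: θ'=-2.7618 (R=-0.8333) → pose (4.7783, -6.7144, -2.7618)
step 4: θ'=-2.7618 (straight) → pose (3.8496, -7.0851, -2.7618)
step 5: θ'=-2.2618 (R=-1.5000) → pose (4.4494, -6.6480, -2.2618)
step 6: θ'=-1.2618 (R=1.2500) → pose (4.2219, -7.8247, -1.2618)

(4.2219, -7.8247, -1.2618)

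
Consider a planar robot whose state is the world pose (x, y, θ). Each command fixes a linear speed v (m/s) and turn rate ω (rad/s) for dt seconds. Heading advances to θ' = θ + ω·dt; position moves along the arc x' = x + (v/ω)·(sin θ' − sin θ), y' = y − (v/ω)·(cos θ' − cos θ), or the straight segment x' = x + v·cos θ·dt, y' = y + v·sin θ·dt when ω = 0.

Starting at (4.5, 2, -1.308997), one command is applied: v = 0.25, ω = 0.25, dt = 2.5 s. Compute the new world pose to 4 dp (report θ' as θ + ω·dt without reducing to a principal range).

θ' = -1.3090 + 0.25·2.5 = -0.6840
R = v/ω = 0.25/0.25 = 1.0000
x' = 4.5 + 1.0000·(sin -0.6840 − sin -1.3090) = 4.8340
y' = 2 − 1.0000·(cos -0.6840 − cos -1.3090) = 1.4838

(4.8340, 1.4838, -0.6840)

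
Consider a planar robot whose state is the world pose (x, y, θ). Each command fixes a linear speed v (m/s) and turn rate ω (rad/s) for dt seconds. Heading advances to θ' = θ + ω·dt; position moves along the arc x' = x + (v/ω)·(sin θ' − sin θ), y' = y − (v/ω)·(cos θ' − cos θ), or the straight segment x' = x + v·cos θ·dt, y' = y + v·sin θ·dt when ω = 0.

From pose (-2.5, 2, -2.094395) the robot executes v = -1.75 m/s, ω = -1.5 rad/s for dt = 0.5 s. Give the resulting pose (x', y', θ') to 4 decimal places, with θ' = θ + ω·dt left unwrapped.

θ' = -2.0944 + -1.5·0.5 = -2.8444
R = v/ω = -1.75/-1.5 = 1.1667
x' = -2.5 + 1.1667·(sin -2.8444 − sin -2.0944) = -1.8313
y' = 2 − 1.1667·(cos -2.8444 − cos -2.0944) = 2.5322

(-1.8313, 2.5322, -2.8444)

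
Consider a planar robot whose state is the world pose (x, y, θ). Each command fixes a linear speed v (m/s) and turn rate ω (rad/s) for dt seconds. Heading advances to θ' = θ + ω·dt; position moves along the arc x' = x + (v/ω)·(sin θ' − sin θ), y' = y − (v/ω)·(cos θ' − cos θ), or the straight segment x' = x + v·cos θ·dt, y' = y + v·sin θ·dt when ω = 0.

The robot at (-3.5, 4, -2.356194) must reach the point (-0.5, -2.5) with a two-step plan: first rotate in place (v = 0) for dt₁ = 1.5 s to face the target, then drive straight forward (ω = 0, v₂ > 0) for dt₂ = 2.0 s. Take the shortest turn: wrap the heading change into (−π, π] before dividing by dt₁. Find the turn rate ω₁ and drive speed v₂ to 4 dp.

ω₁ = 0.8119, v₂ = 3.5795

heading to target = atan2(-2.5−4, -0.5−-3.5) = -1.1384
Δθ = wrap(-1.1384 − -2.3562) = 1.2178; ω₁ = Δθ/dt₁ = 0.8119
distance = √((-0.5−-3.5)² + (-2.5−4)²) = 7.1589; v₂ = distance/dt₂ = 3.5795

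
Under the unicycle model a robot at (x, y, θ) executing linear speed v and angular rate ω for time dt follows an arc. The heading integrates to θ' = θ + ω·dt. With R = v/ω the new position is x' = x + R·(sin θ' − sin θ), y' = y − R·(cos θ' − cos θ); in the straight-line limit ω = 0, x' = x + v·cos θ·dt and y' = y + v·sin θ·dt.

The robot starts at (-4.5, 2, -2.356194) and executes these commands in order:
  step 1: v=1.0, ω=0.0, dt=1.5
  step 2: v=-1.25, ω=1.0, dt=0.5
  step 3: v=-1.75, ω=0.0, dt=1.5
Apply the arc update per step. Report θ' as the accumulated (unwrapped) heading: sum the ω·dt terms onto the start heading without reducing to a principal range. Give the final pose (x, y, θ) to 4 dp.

step 1: θ'=-2.3562 (straight) → pose (-5.5607, 0.9393, -2.3562)
step 2: θ'=-1.8562 (R=-1.2500) → pose (-5.2451, 1.4713, -1.8562)
step 3: θ'=-1.8562 (straight) → pose (-4.5061, 3.9901, -1.8562)

(-4.5061, 3.9901, -1.8562)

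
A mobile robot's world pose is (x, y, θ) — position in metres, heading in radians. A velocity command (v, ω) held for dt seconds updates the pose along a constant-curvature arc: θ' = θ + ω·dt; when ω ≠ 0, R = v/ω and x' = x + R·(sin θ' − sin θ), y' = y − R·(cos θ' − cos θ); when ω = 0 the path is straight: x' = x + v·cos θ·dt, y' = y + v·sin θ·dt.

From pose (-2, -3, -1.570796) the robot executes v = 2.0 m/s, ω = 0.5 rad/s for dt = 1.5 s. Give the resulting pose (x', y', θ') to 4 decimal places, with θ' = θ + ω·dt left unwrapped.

(-0.9268, -5.7266, -0.8208)

θ' = -1.5708 + 0.5·1.5 = -0.8208
R = v/ω = 2.0/0.5 = 4.0000
x' = -2 + 4.0000·(sin -0.8208 − sin -1.5708) = -0.9268
y' = -3 − 4.0000·(cos -0.8208 − cos -1.5708) = -5.7266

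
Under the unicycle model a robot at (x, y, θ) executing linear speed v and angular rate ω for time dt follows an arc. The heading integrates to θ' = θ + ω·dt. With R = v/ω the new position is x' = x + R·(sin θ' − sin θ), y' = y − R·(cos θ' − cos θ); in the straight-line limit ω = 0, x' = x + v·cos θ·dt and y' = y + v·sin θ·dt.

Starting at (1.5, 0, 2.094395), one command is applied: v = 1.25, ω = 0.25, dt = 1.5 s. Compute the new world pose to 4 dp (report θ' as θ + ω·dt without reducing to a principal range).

θ' = 2.0944 + 0.25·1.5 = 2.4694
R = v/ω = 1.25/0.25 = 5.0000
x' = 1.5 + 5.0000·(sin 2.4694 − sin 2.0944) = 0.2834
y' = 0 − 5.0000·(cos 2.4694 − cos 2.0944) = 1.4123

(0.2834, 1.4123, 2.4694)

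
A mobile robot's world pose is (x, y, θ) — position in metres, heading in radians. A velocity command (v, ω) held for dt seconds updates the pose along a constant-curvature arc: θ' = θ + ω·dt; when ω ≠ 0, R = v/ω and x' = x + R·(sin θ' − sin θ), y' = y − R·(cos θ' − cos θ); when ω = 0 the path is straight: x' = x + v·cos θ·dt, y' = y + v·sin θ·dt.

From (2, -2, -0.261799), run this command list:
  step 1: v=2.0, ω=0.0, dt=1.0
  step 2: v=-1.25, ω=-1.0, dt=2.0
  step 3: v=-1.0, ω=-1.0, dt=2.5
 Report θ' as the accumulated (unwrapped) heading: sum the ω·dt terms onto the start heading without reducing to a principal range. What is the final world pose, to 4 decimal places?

step 1: θ'=-0.2618 (straight) → pose (3.9319, -2.5176, -0.2618)
step 2: θ'=-2.2618 (R=1.2500) → pose (3.2921, -0.5136, -2.2618)
step 3: θ'=-4.7618 (R=1.0000) → pose (5.0615, -1.2003, -4.7618)

(5.0615, -1.2003, -4.7618)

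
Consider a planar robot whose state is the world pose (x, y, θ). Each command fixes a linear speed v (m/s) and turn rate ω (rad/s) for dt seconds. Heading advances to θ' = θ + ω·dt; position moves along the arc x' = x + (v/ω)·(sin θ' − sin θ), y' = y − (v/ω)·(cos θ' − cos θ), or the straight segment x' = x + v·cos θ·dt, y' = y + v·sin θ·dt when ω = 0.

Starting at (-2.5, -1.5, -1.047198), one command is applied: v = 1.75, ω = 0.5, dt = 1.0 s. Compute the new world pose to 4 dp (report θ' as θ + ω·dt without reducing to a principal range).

(-1.2899, -2.7390, -0.5472)

θ' = -1.0472 + 0.5·1.0 = -0.5472
R = v/ω = 1.75/0.5 = 3.5000
x' = -2.5 + 3.5000·(sin -0.5472 − sin -1.0472) = -1.2899
y' = -1.5 − 3.5000·(cos -0.5472 − cos -1.0472) = -2.7390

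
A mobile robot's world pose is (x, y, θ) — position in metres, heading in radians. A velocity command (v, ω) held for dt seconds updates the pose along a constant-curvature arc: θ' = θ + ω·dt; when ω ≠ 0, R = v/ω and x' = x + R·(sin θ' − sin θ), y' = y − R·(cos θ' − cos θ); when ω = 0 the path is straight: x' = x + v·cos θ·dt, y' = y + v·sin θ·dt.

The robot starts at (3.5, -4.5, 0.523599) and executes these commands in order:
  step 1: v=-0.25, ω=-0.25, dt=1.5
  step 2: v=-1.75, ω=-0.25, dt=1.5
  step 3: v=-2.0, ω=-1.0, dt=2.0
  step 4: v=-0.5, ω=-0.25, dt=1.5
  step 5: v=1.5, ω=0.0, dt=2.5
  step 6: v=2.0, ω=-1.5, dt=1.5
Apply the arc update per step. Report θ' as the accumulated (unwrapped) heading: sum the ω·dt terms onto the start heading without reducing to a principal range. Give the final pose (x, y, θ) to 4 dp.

step 1: θ'=0.1486 (R=1.0000) → pose (3.1481, -4.6230, 0.1486)
step 2: θ'=-0.2264 (R=7.0000) → pose (0.5404, -4.5215, -0.2264)
step 3: θ'=-2.2264 (R=2.0000) → pose (-0.5960, -1.3532, -2.2264)
step 4: θ'=-2.6014 (R=2.0000) → pose (-0.0393, -0.8573, -2.6014)
step 5: θ'=-2.6014 (straight) → pose (-3.2553, -2.7859, -2.6014)
step 6: θ'=-4.8514 (R=-1.3333) → pose (-5.2615, -1.4577, -4.8514)

(-5.2615, -1.4577, -4.8514)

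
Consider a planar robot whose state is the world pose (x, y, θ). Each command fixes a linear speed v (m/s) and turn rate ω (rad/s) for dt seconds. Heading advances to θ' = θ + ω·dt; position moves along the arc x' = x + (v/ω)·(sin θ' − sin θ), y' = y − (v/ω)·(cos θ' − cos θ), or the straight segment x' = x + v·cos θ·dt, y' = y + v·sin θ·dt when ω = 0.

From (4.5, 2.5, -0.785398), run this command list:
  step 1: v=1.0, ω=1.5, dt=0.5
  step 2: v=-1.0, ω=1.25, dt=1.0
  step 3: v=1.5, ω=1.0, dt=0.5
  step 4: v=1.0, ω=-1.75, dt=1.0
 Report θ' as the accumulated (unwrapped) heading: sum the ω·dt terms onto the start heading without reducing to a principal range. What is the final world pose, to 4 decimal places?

(4.8341, 3.1756, -0.0354)

step 1: θ'=-0.0354 (R=0.6667) → pose (4.9478, 2.3052, -0.0354)
step 2: θ'=1.2146 (R=-0.8000) → pose (4.1697, 1.7846, 1.2146)
step 3: θ'=1.7146 (R=1.5000) → pose (4.2484, 2.5227, 1.7146)
step 4: θ'=-0.0354 (R=-0.5714) → pose (4.8341, 3.1756, -0.0354)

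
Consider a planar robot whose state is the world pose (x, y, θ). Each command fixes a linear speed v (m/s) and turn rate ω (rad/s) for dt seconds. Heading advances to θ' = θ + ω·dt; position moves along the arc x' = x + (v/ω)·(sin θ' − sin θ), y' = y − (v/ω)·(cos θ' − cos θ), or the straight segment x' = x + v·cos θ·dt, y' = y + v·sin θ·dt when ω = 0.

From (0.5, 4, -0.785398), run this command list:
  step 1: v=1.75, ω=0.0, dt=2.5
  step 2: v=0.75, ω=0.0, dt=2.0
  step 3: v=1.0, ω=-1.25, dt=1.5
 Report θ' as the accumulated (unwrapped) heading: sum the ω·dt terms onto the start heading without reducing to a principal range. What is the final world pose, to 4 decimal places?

step 1: θ'=-0.7854 (straight) → pose (3.5936, 0.9064, -0.7854)
step 2: θ'=-0.7854 (straight) → pose (4.6543, -0.1543, -0.7854)
step 3: θ'=-2.6604 (R=-0.8000) → pose (4.4588, -1.4291, -2.6604)

(4.4588, -1.4291, -2.6604)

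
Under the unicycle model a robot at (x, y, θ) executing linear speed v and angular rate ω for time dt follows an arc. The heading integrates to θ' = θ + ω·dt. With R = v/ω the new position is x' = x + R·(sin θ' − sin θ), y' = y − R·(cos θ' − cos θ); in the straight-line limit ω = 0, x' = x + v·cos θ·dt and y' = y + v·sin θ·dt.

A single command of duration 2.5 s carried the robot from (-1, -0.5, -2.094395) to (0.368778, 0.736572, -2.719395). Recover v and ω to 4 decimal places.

Δθ = -2.719395 − -2.094395 = -0.625000
ω = Δθ/dt = -0.625000/2.5 = -0.2500
R = Δx/(sin θ' − sin θ) = 3.0000
v = R·ω = 3.0000·-0.2500 = -0.7500

v = -0.7500, ω = -0.2500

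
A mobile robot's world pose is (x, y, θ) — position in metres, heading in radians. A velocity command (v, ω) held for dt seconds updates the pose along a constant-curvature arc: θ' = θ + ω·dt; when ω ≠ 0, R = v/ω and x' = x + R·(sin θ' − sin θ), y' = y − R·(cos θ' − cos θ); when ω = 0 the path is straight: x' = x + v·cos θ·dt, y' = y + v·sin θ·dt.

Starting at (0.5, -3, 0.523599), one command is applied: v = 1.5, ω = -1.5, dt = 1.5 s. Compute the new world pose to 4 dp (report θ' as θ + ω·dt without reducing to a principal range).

θ' = 0.5236 + -1.5·1.5 = -1.7264
R = v/ω = 1.5/-1.5 = -1.0000
x' = 0.5 + -1.0000·(sin -1.7264 − sin 0.5236) = 1.9879
y' = -3 − -1.0000·(cos -1.7264 − cos 0.5236) = -4.0210

(1.9879, -4.0210, -1.7264)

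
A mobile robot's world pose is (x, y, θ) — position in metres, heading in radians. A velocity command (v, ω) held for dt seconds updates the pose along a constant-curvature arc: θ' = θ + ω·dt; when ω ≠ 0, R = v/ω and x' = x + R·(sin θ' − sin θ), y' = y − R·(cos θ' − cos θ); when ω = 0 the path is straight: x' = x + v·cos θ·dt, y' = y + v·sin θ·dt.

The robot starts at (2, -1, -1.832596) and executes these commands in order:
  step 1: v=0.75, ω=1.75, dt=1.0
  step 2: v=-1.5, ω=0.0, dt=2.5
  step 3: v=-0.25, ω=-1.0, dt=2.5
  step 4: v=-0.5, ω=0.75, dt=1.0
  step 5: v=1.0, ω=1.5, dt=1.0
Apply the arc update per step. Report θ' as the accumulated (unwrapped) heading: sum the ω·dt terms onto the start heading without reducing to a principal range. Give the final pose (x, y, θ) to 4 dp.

step 1: θ'=-0.0826 (R=0.4286) → pose (2.3786, -1.5380, -0.0826)
step 2: θ'=-0.0826 (straight) → pose (-1.3586, -1.2287, -0.0826)
step 3: θ'=-2.5826 (R=0.2500) → pose (-1.4706, -0.7676, -2.5826)
step 4: θ'=-1.8326 (R=-0.6667) → pose (-1.1802, -0.3749, -1.8326)
step 5: θ'=-0.3326 (R=0.6667) → pose (-0.7539, -1.1776, -0.3326)

(-0.7539, -1.1776, -0.3326)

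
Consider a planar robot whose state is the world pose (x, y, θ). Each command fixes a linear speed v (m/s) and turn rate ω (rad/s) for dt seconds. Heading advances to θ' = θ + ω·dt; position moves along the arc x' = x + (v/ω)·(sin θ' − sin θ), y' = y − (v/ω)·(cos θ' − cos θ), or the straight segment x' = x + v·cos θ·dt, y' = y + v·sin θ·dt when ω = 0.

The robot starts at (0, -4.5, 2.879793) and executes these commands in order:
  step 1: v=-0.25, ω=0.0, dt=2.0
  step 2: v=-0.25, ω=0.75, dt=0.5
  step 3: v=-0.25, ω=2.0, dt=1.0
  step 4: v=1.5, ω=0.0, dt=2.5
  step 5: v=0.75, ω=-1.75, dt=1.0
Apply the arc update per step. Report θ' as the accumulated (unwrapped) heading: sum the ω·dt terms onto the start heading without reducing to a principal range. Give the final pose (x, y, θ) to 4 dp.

step 1: θ'=2.8798 (straight) → pose (0.4830, -4.6294, 2.8798)
step 2: θ'=3.2548 (R=-0.3333) → pose (0.6069, -4.6386, 3.2548)
step 3: θ'=5.2548 (R=-0.1250) → pose (0.6998, -4.4499, 5.2548)
step 4: θ'=5.2548 (straight) → pose (2.6356, -7.6617, 5.2548)
step 5: θ'=3.5048 (R=-0.4286) → pose (2.4208, -8.2835, 3.5048)

(2.4208, -8.2835, 3.5048)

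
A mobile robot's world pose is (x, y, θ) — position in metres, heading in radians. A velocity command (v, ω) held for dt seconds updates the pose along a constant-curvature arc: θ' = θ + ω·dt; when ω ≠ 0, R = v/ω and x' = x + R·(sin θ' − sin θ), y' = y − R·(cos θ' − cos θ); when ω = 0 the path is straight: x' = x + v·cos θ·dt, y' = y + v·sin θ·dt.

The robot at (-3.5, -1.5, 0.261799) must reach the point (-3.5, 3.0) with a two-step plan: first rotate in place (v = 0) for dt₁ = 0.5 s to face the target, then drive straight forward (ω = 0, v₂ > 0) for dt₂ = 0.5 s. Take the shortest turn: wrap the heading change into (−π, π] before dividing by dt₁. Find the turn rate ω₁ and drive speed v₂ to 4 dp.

heading to target = atan2(3−-1.5, -3.5−-3.5) = 1.5708
Δθ = wrap(1.5708 − 0.2618) = 1.3090; ω₁ = Δθ/dt₁ = 2.6180
distance = √((-3.5−-3.5)² + (3−-1.5)²) = 4.5000; v₂ = distance/dt₂ = 9.0000

ω₁ = 2.6180, v₂ = 9.0000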